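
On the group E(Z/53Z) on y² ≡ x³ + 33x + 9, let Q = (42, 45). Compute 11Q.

Repeated addition: build up to 11Q.
2Q: tangent at (42, 45): λ = (3·42² + 33)/(2·45) ≡ 25/37. 37⁻¹ ≡ 43 (mod 53), so λ ≡ 25·43 ≡ 15.
  x = λ² - 42 - 42 = 225 - 84 ≡ 35; y = λ·(42 - 35) - 45 ≡ 7. → (35, 7)
3Q: (35, 7) + (42, 45). λ = (45 - 7)/(42 - 35) ≡ 38/7 mod 53. 7⁻¹ ≡ 38 (mod 53) since 7·38 = 266 ≡ 1, so λ ≡ 13.
  x = λ² - 35 - 42 = 169 - 77 ≡ 39; y = λ·(35 - 39) - 7 ≡ 47. → (39, 47)
4Q: (39, 47) + (42, 45). λ = (45 - 47)/(42 - 39) ≡ 51/3 mod 53. 3⁻¹ ≡ 18 (mod 53), so λ ≡ 17.
  x = λ² - 39 - 42 = 289 - 81 ≡ 49; y = λ·(39 - 49) - 47 ≡ 48. → (49, 48)
5Q: (49, 48) + (42, 45). λ = (45 - 48)/(42 - 49) ≡ 50/46 mod 53. 46⁻¹ ≡ 15 (mod 53), so λ ≡ 8.
  x = λ² - 49 - 42 = 64 - 91 ≡ 26; y = λ·(49 - 26) - 48 ≡ 30. → (26, 30)
6Q: (26, 30) + (42, 45). λ = (45 - 30)/(42 - 26) ≡ 15/16 mod 53. 16⁻¹ ≡ 10 (mod 53), so λ ≡ 44.
  x = λ² - 26 - 42 = 1936 - 68 ≡ 13; y = λ·(26 - 13) - 30 ≡ 12. → (13, 12)
7Q: (13, 12) + (42, 45). λ = (45 - 12)/(42 - 13) ≡ 33/29 mod 53. 29⁻¹ ≡ 11 (mod 53) since 29·11 = 319 ≡ 1, so λ ≡ 45.
  x = λ² - 13 - 42 = 2025 - 55 ≡ 9; y = λ·(13 - 9) - 12 ≡ 9. → (9, 9)
8Q: (9, 9) + (42, 45). λ = (45 - 9)/(42 - 9) ≡ 36/33 mod 53. 33⁻¹ ≡ 45 (mod 53) since 33·45 = 1485 ≡ 1, so λ ≡ 30.
  x = λ² - 9 - 42 = 900 - 51 ≡ 1; y = λ·(9 - 1) - 9 ≡ 19. → (1, 19)
9Q: (1, 19) + (42, 45). λ = (45 - 19)/(42 - 1) ≡ 26/41 mod 53. 41⁻¹ ≡ 22 (mod 53) since 41·22 = 902 ≡ 1, so λ ≡ 42.
  x = λ² - 1 - 42 = 1764 - 43 ≡ 25; y = λ·(1 - 25) - 19 ≡ 33. → (25, 33)
10Q: (25, 33) + (42, 45). λ = (45 - 33)/(42 - 25) ≡ 12/17 mod 53. 17⁻¹ ≡ 25 (mod 53) since 17·25 = 425 ≡ 1, so λ ≡ 35.
  x = λ² - 25 - 42 = 1225 - 67 ≡ 45; y = λ·(25 - 45) - 33 ≡ 9. → (45, 9)
11Q: (45, 9) + (42, 45). λ = (45 - 9)/(42 - 45) ≡ 36/50 mod 53. 50⁻¹ ≡ 35 (mod 53), so λ ≡ 41.
  x = λ² - 45 - 42 = 1681 - 87 ≡ 4; y = λ·(45 - 4) - 9 ≡ 29. → (4, 29)

(4, 29)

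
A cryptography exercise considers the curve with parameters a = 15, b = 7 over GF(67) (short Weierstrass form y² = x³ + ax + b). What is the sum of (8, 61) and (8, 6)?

O

The two points share x = 8 and their y-coordinates satisfy 61 + 6 ≡ 0 (mod 67), so they are inverses. Their sum is ∞.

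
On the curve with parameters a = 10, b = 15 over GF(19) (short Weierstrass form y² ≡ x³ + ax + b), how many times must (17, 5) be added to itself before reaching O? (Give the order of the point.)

8

2P: tangent at (17, 5): λ = (3·17² + 10)/(2·5) ≡ 3/10. 10⁻¹ ≡ 2 (mod 19) since 10·2 = 20 ≡ 1, so λ ≡ 3·2 ≡ 6.
  x = λ² - 17 - 17 = 36 - 34 ≡ 2; y = λ·(17 - 2) - 5 ≡ 9. → (2, 9)
3P: (2, 9) + (17, 5). λ = (5 - 9)/(17 - 2) ≡ 15/15 mod 19. 15⁻¹ ≡ 14 (mod 19), so λ ≡ 1.
  x = λ² - 2 - 17 = 1 - 19 ≡ 1; y = λ·(2 - 1) - 9 ≡ 11. → (1, 11)
4P: (1, 11) + (17, 5). λ = (5 - 11)/(17 - 1) ≡ 13/16 mod 19. 16⁻¹ ≡ 6 (mod 19), so λ ≡ 2.
  x = λ² - 1 - 17 = 4 - 18 ≡ 5; y = λ·(1 - 5) - 11 ≡ 0. → (5, 0)
5P: (5, 0) + (17, 5). λ = (5 - 0)/(17 - 5) ≡ 5/12 mod 19. 12⁻¹ ≡ 8 (mod 19), so λ ≡ 2.
  x = λ² - 5 - 17 = 4 - 22 ≡ 1; y = λ·(5 - 1) - 0 ≡ 8. → (1, 8)
6P: (1, 8) + (17, 5). λ = (5 - 8)/(17 - 1) ≡ 16/16 mod 19. 16⁻¹ ≡ 6 (mod 19), so λ ≡ 1.
  x = λ² - 1 - 17 = 1 - 18 ≡ 2; y = λ·(1 - 2) - 8 ≡ 10. → (2, 10)
7P: (2, 10) + (17, 5). λ = (5 - 10)/(17 - 2) ≡ 14/15 mod 19. 15⁻¹ ≡ 14 (mod 19), so λ ≡ 6.
  x = λ² - 2 - 17 = 36 - 19 ≡ 17; y = λ·(2 - 17) - 10 ≡ 14. → (17, 14)
8P: (17, 14) + (17, 5): same x and y₁ ≡ -y₂, so the sum is O.
8P = O, so the order is 8.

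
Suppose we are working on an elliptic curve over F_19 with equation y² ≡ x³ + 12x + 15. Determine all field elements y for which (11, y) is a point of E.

none

x³ + 12x + 15 = 1478 ≡ 15 (mod 19).
15 is a non-residue mod 19; no y exists.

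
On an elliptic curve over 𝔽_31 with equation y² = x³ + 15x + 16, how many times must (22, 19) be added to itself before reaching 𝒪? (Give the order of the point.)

2P: tangent at (22, 19): λ = (3·22² + 15)/(2·19) ≡ 10/7. 7⁻¹ ≡ 9 (mod 31), so λ ≡ 10·9 ≡ 28.
  x = λ² - 22 - 22 = 784 - 44 ≡ 27; y = λ·(22 - 27) - 19 ≡ 27. → (27, 27)
3P: (27, 27) + (22, 19). λ = (19 - 27)/(22 - 27) ≡ 23/26 mod 31. 26⁻¹ ≡ 6 (mod 31), so λ ≡ 14.
  x = λ² - 27 - 22 = 196 - 49 ≡ 23; y = λ·(27 - 23) - 27 ≡ 29. → (23, 29)
4P: (23, 29) + (22, 19). λ = (19 - 29)/(22 - 23) ≡ 21/30 mod 31. 30⁻¹ ≡ 30 (mod 31) since 30·30 = 900 ≡ 1, so λ ≡ 10.
  x = λ² - 23 - 22 = 100 - 45 ≡ 24; y = λ·(23 - 24) - 29 ≡ 23. → (24, 23)
5P: (24, 23) + (22, 19). λ = (19 - 23)/(22 - 24) ≡ 27/29 mod 31. 29⁻¹ ≡ 15 (mod 31) since 29·15 = 435 ≡ 1, so λ ≡ 2.
  x = λ² - 24 - 22 = 4 - 46 ≡ 20; y = λ·(24 - 20) - 23 ≡ 16. → (20, 16)
6P: (20, 16) + (22, 19). λ = (19 - 16)/(22 - 20) ≡ 3/2 mod 31. 2⁻¹ ≡ 16 (mod 31) since 2·16 = 32 ≡ 1, so λ ≡ 17.
  x = λ² - 20 - 22 = 289 - 42 ≡ 30; y = λ·(20 - 30) - 16 ≡ 0. → (30, 0)
7P: (30, 0) + (22, 19). λ = (19 - 0)/(22 - 30) ≡ 19/23 mod 31. 23⁻¹ ≡ 27 (mod 31), so λ ≡ 17.
  x = λ² - 30 - 22 = 289 - 52 ≡ 20; y = λ·(30 - 20) - 0 ≡ 15. → (20, 15)
8P: (20, 15) + (22, 19). λ = (19 - 15)/(22 - 20) ≡ 4/2 mod 31. 2⁻¹ ≡ 16 (mod 31), so λ ≡ 2.
  x = λ² - 20 - 22 = 4 - 42 ≡ 24; y = λ·(20 - 24) - 15 ≡ 8. → (24, 8)
9P: (24, 8) + (22, 19). λ = (19 - 8)/(22 - 24) ≡ 11/29 mod 31. 29⁻¹ ≡ 15 (mod 31), so λ ≡ 10.
  x = λ² - 24 - 22 = 100 - 46 ≡ 23; y = λ·(24 - 23) - 8 ≡ 2. → (23, 2)
10P: (23, 2) + (22, 19). λ = (19 - 2)/(22 - 23) ≡ 17/30 mod 31. 30⁻¹ ≡ 30 (mod 31), so λ ≡ 14.
  x = λ² - 23 - 22 = 196 - 45 ≡ 27; y = λ·(23 - 27) - 2 ≡ 4. → (27, 4)
11P: (27, 4) + (22, 19). λ = (19 - 4)/(22 - 27) ≡ 15/26 mod 31. 26⁻¹ ≡ 6 (mod 31), so λ ≡ 28.
  x = λ² - 27 - 22 = 784 - 49 ≡ 22; y = λ·(27 - 22) - 4 ≡ 12. → (22, 12)
12P: (22, 12) + (22, 19): same x and y₁ ≡ -y₂, so the sum is 𝒪.
12P = 𝒪, so the order is 12.

12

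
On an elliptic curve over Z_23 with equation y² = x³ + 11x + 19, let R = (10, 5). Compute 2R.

tangent at (10, 5): λ = (3·10² + 11)/(2·5) ≡ 12/10. 10⁻¹ ≡ 7 (mod 23), so λ ≡ 12·7 ≡ 15.
  x = λ² - 10 - 10 = 225 - 20 ≡ 21; y = λ·(10 - 21) - 5 ≡ 14. → (21, 14)

(21, 14)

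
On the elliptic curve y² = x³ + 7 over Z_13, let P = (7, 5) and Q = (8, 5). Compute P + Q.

(7, 5) + (8, 5). λ = (5 - 5)/(8 - 7) ≡ 0/1 mod 13. 1⁻¹ ≡ 1 (mod 13), so λ ≡ 0.
  x = λ² - 7 - 8 = 0 - 15 ≡ 11; y = λ·(7 - 11) - 5 ≡ 8. → (11, 8)

(11, 8)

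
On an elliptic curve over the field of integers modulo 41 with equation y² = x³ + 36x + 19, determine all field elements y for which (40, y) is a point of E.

8, 33

x³ + 36x + 19 = 65459 ≡ 23 (mod 41).
Square roots of 23 mod 41: 8 and 33 (since 8² = 64 ≡ 23).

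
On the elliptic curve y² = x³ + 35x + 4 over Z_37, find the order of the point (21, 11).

8

2P: tangent at (21, 11): λ = (3·21² + 35)/(2·11) ≡ 26/22. 22⁻¹ ≡ 32 (mod 37), so λ ≡ 26·32 ≡ 18.
  x = λ² - 21 - 21 = 324 - 42 ≡ 23; y = λ·(21 - 23) - 11 ≡ 27. → (23, 27)
3P: (23, 27) + (21, 11). λ = (11 - 27)/(21 - 23) ≡ 21/35 mod 37. 35⁻¹ ≡ 18 (mod 37), so λ ≡ 8.
  x = λ² - 23 - 21 = 64 - 44 ≡ 20; y = λ·(23 - 20) - 27 ≡ 34. → (20, 34)
4P: (20, 34) + (21, 11). λ = (11 - 34)/(21 - 20) ≡ 14/1 mod 37. 1⁻¹ ≡ 1 (mod 37), so λ ≡ 14.
  x = λ² - 20 - 21 = 196 - 41 ≡ 7; y = λ·(20 - 7) - 34 ≡ 0. → (7, 0)
5P: (7, 0) + (21, 11). λ = (11 - 0)/(21 - 7) ≡ 11/14 mod 37. 14⁻¹ ≡ 8 (mod 37), so λ ≡ 14.
  x = λ² - 7 - 21 = 196 - 28 ≡ 20; y = λ·(7 - 20) - 0 ≡ 3. → (20, 3)
6P: (20, 3) + (21, 11). λ = (11 - 3)/(21 - 20) ≡ 8/1 mod 37. 1⁻¹ ≡ 1 (mod 37) since 1·1 = 1 ≡ 1, so λ ≡ 8.
  x = λ² - 20 - 21 = 64 - 41 ≡ 23; y = λ·(20 - 23) - 3 ≡ 10. → (23, 10)
7P: (23, 10) + (21, 11). λ = (11 - 10)/(21 - 23) ≡ 1/35 mod 37. 35⁻¹ ≡ 18 (mod 37), so λ ≡ 18.
  x = λ² - 23 - 21 = 324 - 44 ≡ 21; y = λ·(23 - 21) - 10 ≡ 26. → (21, 26)
8P: (21, 26) + (21, 11): same x and y₁ ≡ -y₂, so the sum is O.
8P = O, so the order is 8.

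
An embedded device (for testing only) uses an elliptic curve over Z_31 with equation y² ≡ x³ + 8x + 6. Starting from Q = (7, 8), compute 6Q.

(7, 8)

Repeated addition: build up to 6Q.
2Q: tangent at (7, 8): λ = (3·7² + 8)/(2·8) ≡ 0/16. 16⁻¹ ≡ 2 (mod 31), so λ ≡ 0·2 ≡ 0.
  x = λ² - 7 - 7 = 0 - 14 ≡ 17; y = λ·(7 - 17) - 8 ≡ 23. → (17, 23)
3Q: (17, 23) + (7, 8). λ = (8 - 23)/(7 - 17) ≡ 16/21 mod 31. 21⁻¹ ≡ 3 (mod 31), so λ ≡ 17.
  x = λ² - 17 - 7 = 289 - 24 ≡ 17; y = λ·(17 - 17) - 23 ≡ 8. → (17, 8)
4Q: (17, 8) + (7, 8). λ = (8 - 8)/(7 - 17) ≡ 0/21 mod 31. 21⁻¹ ≡ 3 (mod 31), so λ ≡ 0.
  x = λ² - 17 - 7 = 0 - 24 ≡ 7; y = λ·(17 - 7) - 8 ≡ 23. → (7, 23)
5Q: (7, 23) + (7, 8): same x and y₁ ≡ -y₂, so the sum is ∞.
6Q: ∞ + (7, 8) = (7, 8) (identity).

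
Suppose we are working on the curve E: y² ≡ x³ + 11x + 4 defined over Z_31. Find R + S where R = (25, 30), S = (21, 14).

(1, 4)

(25, 30) + (21, 14). λ = (14 - 30)/(21 - 25) ≡ 15/27 mod 31. 27⁻¹ ≡ 23 (mod 31), so λ ≡ 4.
  x = λ² - 25 - 21 = 16 - 46 ≡ 1; y = λ·(25 - 1) - 30 ≡ 4. → (1, 4)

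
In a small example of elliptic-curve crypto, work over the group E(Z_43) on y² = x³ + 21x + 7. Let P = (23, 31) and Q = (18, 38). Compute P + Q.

(23, 31) + (18, 38). λ = (38 - 31)/(18 - 23) ≡ 7/38 mod 43. 38⁻¹ ≡ 17 (mod 43) since 38·17 = 646 ≡ 1, so λ ≡ 33.
  x = λ² - 23 - 18 = 1089 - 41 ≡ 16; y = λ·(23 - 16) - 31 ≡ 28. → (16, 28)

(16, 28)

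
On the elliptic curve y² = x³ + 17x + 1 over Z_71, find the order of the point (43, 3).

9

2P: tangent at (43, 3): λ = (3·43² + 17)/(2·3) ≡ 26/6. 6⁻¹ ≡ 12 (mod 71), so λ ≡ 26·12 ≡ 28.
  x = λ² - 43 - 43 = 784 - 86 ≡ 59; y = λ·(43 - 59) - 3 ≡ 46. → (59, 46)
3P: (59, 46) + (43, 3). λ = (3 - 46)/(43 - 59) ≡ 28/55 mod 71. 55⁻¹ ≡ 31 (mod 71) since 55·31 = 1705 ≡ 1, so λ ≡ 16.
  x = λ² - 59 - 43 = 256 - 102 ≡ 12; y = λ·(59 - 12) - 46 ≡ 67. → (12, 67)
4P: (12, 67) + (43, 3). λ = (3 - 67)/(43 - 12) ≡ 7/31 mod 71. 31⁻¹ ≡ 55 (mod 71) since 31·55 = 1705 ≡ 1, so λ ≡ 30.
  x = λ² - 12 - 43 = 900 - 55 ≡ 64; y = λ·(12 - 64) - 67 ≡ 6. → (64, 6)
5P: (64, 6) + (43, 3). λ = (3 - 6)/(43 - 64) ≡ 68/50 mod 71. 50⁻¹ ≡ 27 (mod 71), so λ ≡ 61.
  x = λ² - 64 - 43 = 3721 - 107 ≡ 64; y = λ·(64 - 64) - 6 ≡ 65. → (64, 65)
6P: (64, 65) + (43, 3). λ = (3 - 65)/(43 - 64) ≡ 9/50 mod 71. 50⁻¹ ≡ 27 (mod 71), so λ ≡ 30.
  x = λ² - 64 - 43 = 900 - 107 ≡ 12; y = λ·(64 - 12) - 65 ≡ 4. → (12, 4)
7P: (12, 4) + (43, 3). λ = (3 - 4)/(43 - 12) ≡ 70/31 mod 71. 31⁻¹ ≡ 55 (mod 71) since 31·55 = 1705 ≡ 1, so λ ≡ 16.
  x = λ² - 12 - 43 = 256 - 55 ≡ 59; y = λ·(12 - 59) - 4 ≡ 25. → (59, 25)
8P: (59, 25) + (43, 3). λ = (3 - 25)/(43 - 59) ≡ 49/55 mod 71. 55⁻¹ ≡ 31 (mod 71), so λ ≡ 28.
  x = λ² - 59 - 43 = 784 - 102 ≡ 43; y = λ·(59 - 43) - 25 ≡ 68. → (43, 68)
9P: (43, 68) + (43, 3): same x and y₁ ≡ -y₂, so the sum is the point at infinity.
9P = the point at infinity, so the order is 9.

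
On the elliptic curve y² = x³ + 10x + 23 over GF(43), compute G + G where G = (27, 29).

tangent at (27, 29): λ = (3·27² + 10)/(2·29) ≡ 4/15. 15⁻¹ ≡ 23 (mod 43), so λ ≡ 4·23 ≡ 6.
  x = λ² - 27 - 27 = 36 - 54 ≡ 25; y = λ·(27 - 25) - 29 ≡ 26. → (25, 26)

(25, 26)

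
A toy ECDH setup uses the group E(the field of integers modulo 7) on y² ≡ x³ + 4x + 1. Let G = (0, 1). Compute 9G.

(0, 6)

Double-and-add on 9 = (1001)₂. Start with G = (0, 1) for the leading 1-bit.
double: tangent at (0, 1): λ = (3·0² + 4)/(2·1) ≡ 4/2. 2⁻¹ ≡ 4 (mod 7), so λ ≡ 4·4 ≡ 2.
  x = λ² - 0 - 0 = 4 - 0 ≡ 4; y = λ·(0 - 4) - 1 ≡ 5. → (4, 5)
double: tangent at (4, 5): λ = (3·4² + 4)/(2·5) ≡ 3/3. 3⁻¹ ≡ 5 (mod 7) since 3·5 = 15 ≡ 1, so λ ≡ 3·5 ≡ 1.
  x = λ² - 4 - 4 = 1 - 8 ≡ 0; y = λ·(4 - 0) - 5 ≡ 6. → (0, 6)
double: tangent at (0, 6): λ = (3·0² + 4)/(2·6) ≡ 4/5. 5⁻¹ ≡ 3 (mod 7), so λ ≡ 4·3 ≡ 5.
  x = λ² - 0 - 0 = 25 - 0 ≡ 4; y = λ·(0 - 4) - 6 ≡ 2. → (4, 2)
add G: (4, 2) + (0, 1). λ = (1 - 2)/(0 - 4) ≡ 6/3 mod 7. 3⁻¹ ≡ 5 (mod 7) since 3·5 = 15 ≡ 1, so λ ≡ 2.
  x = λ² - 4 - 0 = 4 - 4 ≡ 0; y = λ·(4 - 0) - 2 ≡ 6. → (0, 6)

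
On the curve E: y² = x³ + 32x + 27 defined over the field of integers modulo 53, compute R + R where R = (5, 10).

tangent at (5, 10): λ = (3·5² + 32)/(2·10) ≡ 1/20. 20⁻¹ ≡ 8 (mod 53) since 20·8 = 160 ≡ 1, so λ ≡ 1·8 ≡ 8.
  x = λ² - 5 - 5 = 64 - 10 ≡ 1; y = λ·(5 - 1) - 10 ≡ 22. → (1, 22)

(1, 22)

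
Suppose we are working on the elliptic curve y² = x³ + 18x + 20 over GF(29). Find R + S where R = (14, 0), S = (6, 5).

(18, 17)

(14, 0) + (6, 5). λ = (5 - 0)/(6 - 14) ≡ 5/21 mod 29. 21⁻¹ ≡ 18 (mod 29) since 21·18 = 378 ≡ 1, so λ ≡ 3.
  x = λ² - 14 - 6 = 9 - 20 ≡ 18; y = λ·(14 - 18) - 0 ≡ 17. → (18, 17)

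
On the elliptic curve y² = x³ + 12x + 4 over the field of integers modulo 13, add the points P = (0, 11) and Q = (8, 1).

(9, 10)

(0, 11) + (8, 1). λ = (1 - 11)/(8 - 0) ≡ 3/8 mod 13. 8⁻¹ ≡ 5 (mod 13), so λ ≡ 2.
  x = λ² - 0 - 8 = 4 - 8 ≡ 9; y = λ·(0 - 9) - 11 ≡ 10. → (9, 10)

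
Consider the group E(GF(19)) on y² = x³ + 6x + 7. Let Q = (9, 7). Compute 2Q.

(8, 4)

tangent at (9, 7): λ = (3·9² + 6)/(2·7) ≡ 2/14. 14⁻¹ ≡ 15 (mod 19) since 14·15 = 210 ≡ 1, so λ ≡ 2·15 ≡ 11.
  x = λ² - 9 - 9 = 121 - 18 ≡ 8; y = λ·(9 - 8) - 7 ≡ 4. → (8, 4)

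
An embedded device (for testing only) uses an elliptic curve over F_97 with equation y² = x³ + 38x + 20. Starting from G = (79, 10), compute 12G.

(20, 70)

Repeated addition: build up to 12G.
2G: tangent at (79, 10): λ = (3·79² + 38)/(2·10) ≡ 40/20. 20⁻¹ ≡ 34 (mod 97), so λ ≡ 40·34 ≡ 2.
  x = λ² - 79 - 79 = 4 - 158 ≡ 40; y = λ·(79 - 40) - 10 ≡ 68. → (40, 68)
3G: (40, 68) + (79, 10). λ = (10 - 68)/(79 - 40) ≡ 39/39 mod 97. 39⁻¹ ≡ 5 (mod 97) since 39·5 = 195 ≡ 1, so λ ≡ 1.
  x = λ² - 40 - 79 = 1 - 119 ≡ 76; y = λ·(40 - 76) - 68 ≡ 90. → (76, 90)
4G: (76, 90) + (79, 10). λ = (10 - 90)/(79 - 76) ≡ 17/3 mod 97. 3⁻¹ ≡ 65 (mod 97), so λ ≡ 38.
  x = λ² - 76 - 79 = 1444 - 155 ≡ 28; y = λ·(76 - 28) - 90 ≡ 85. → (28, 85)
5G: (28, 85) + (79, 10). λ = (10 - 85)/(79 - 28) ≡ 22/51 mod 97. 51⁻¹ ≡ 78 (mod 97), so λ ≡ 67.
  x = λ² - 28 - 79 = 4489 - 107 ≡ 17; y = λ·(28 - 17) - 85 ≡ 70. → (17, 70)
6G: (17, 70) + (79, 10). λ = (10 - 70)/(79 - 17) ≡ 37/62 mod 97. 62⁻¹ ≡ 36 (mod 97) since 62·36 = 2232 ≡ 1, so λ ≡ 71.
  x = λ² - 17 - 79 = 5041 - 96 ≡ 95; y = λ·(17 - 95) - 70 ≡ 18. → (95, 18)
7G: (95, 18) + (79, 10). λ = (10 - 18)/(79 - 95) ≡ 89/81 mod 97. 81⁻¹ ≡ 6 (mod 97), so λ ≡ 49.
  x = λ² - 95 - 79 = 2401 - 174 ≡ 93; y = λ·(95 - 93) - 18 ≡ 80. → (93, 80)
8G: (93, 80) + (79, 10). λ = (10 - 80)/(79 - 93) ≡ 27/83 mod 97. 83⁻¹ ≡ 90 (mod 97), so λ ≡ 5.
  x = λ² - 93 - 79 = 25 - 172 ≡ 47; y = λ·(93 - 47) - 80 ≡ 53. → (47, 53)
9G: (47, 53) + (79, 10). λ = (10 - 53)/(79 - 47) ≡ 54/32 mod 97. 32⁻¹ ≡ 94 (mod 97), so λ ≡ 32.
  x = λ² - 47 - 79 = 1024 - 126 ≡ 25; y = λ·(47 - 25) - 53 ≡ 69. → (25, 69)
10G: (25, 69) + (79, 10). λ = (10 - 69)/(79 - 25) ≡ 38/54 mod 97. 54⁻¹ ≡ 9 (mod 97), so λ ≡ 51.
  x = λ² - 25 - 79 = 2601 - 104 ≡ 72; y = λ·(25 - 72) - 69 ≡ 56. → (72, 56)
11G: (72, 56) + (79, 10). λ = (10 - 56)/(79 - 72) ≡ 51/7 mod 97. 7⁻¹ ≡ 14 (mod 97) since 7·14 = 98 ≡ 1, so λ ≡ 35.
  x = λ² - 72 - 79 = 1225 - 151 ≡ 7; y = λ·(72 - 7) - 56 ≡ 85. → (7, 85)
12G: (7, 85) + (79, 10). λ = (10 - 85)/(79 - 7) ≡ 22/72 mod 97. 72⁻¹ ≡ 31 (mod 97) since 72·31 = 2232 ≡ 1, so λ ≡ 3.
  x = λ² - 7 - 79 = 9 - 86 ≡ 20; y = λ·(7 - 20) - 85 ≡ 70. → (20, 70)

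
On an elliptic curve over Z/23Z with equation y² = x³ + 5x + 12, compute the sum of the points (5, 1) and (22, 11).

(5, 1) + (22, 11). λ = (11 - 1)/(22 - 5) ≡ 10/17 mod 23. 17⁻¹ ≡ 19 (mod 23), so λ ≡ 6.
  x = λ² - 5 - 22 = 36 - 27 ≡ 9; y = λ·(5 - 9) - 1 ≡ 21. → (9, 21)

(9, 21)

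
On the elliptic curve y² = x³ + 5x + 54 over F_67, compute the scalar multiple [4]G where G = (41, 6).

Repeated addition: build up to 4G.
2G: tangent at (41, 6): λ = (3·41² + 5)/(2·6) ≡ 23/12. 12⁻¹ ≡ 28 (mod 67), so λ ≡ 23·28 ≡ 41.
  x = λ² - 41 - 41 = 1681 - 82 ≡ 58; y = λ·(41 - 58) - 6 ≡ 34. → (58, 34)
3G: (58, 34) + (41, 6). λ = (6 - 34)/(41 - 58) ≡ 39/50 mod 67. 50⁻¹ ≡ 63 (mod 67), so λ ≡ 45.
  x = λ² - 58 - 41 = 2025 - 99 ≡ 50; y = λ·(58 - 50) - 34 ≡ 58. → (50, 58)
4G: (50, 58) + (41, 6). λ = (6 - 58)/(41 - 50) ≡ 15/58 mod 67. 58⁻¹ ≡ 52 (mod 67), so λ ≡ 43.
  x = λ² - 50 - 41 = 1849 - 91 ≡ 16; y = λ·(50 - 16) - 58 ≡ 64. → (16, 64)

(16, 64)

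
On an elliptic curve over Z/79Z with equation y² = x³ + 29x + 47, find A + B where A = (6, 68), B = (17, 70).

(26, 72)

(6, 68) + (17, 70). λ = (70 - 68)/(17 - 6) ≡ 2/11 mod 79. 11⁻¹ ≡ 36 (mod 79), so λ ≡ 72.
  x = λ² - 6 - 17 = 5184 - 23 ≡ 26; y = λ·(6 - 26) - 68 ≡ 72. → (26, 72)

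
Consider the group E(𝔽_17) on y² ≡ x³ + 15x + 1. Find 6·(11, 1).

(9, 10)

Write G = (11, 1).
Double-and-add on 6 = (110)₂. Start with G = (11, 1) for the leading 1-bit.
double: tangent at (11, 1): λ = (3·11² + 15)/(2·1) ≡ 4/2. 2⁻¹ ≡ 9 (mod 17), so λ ≡ 4·9 ≡ 2.
  x = λ² - 11 - 11 = 4 - 22 ≡ 16; y = λ·(11 - 16) - 1 ≡ 6. → (16, 6)
add G: (16, 6) + (11, 1). λ = (1 - 6)/(11 - 16) ≡ 12/12 mod 17. 12⁻¹ ≡ 10 (mod 17), so λ ≡ 1.
  x = λ² - 16 - 11 = 1 - 27 ≡ 8; y = λ·(16 - 8) - 6 ≡ 2. → (8, 2)
double: tangent at (8, 2): λ = (3·8² + 15)/(2·2) ≡ 3/4. 4⁻¹ ≡ 13 (mod 17), so λ ≡ 3·13 ≡ 5.
  x = λ² - 8 - 8 = 25 - 16 ≡ 9; y = λ·(8 - 9) - 2 ≡ 10. → (9, 10)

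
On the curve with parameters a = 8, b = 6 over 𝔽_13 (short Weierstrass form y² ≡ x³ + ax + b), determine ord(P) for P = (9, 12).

11

2P: tangent at (9, 12): λ = (3·9² + 8)/(2·12) ≡ 4/11. 11⁻¹ ≡ 6 (mod 13), so λ ≡ 4·6 ≡ 11.
  x = λ² - 9 - 9 = 121 - 18 ≡ 12; y = λ·(9 - 12) - 12 ≡ 7. → (12, 7)
3P: (12, 7) + (9, 12). λ = (12 - 7)/(9 - 12) ≡ 5/10 mod 13. 10⁻¹ ≡ 4 (mod 13), so λ ≡ 7.
  x = λ² - 12 - 9 = 49 - 21 ≡ 2; y = λ·(12 - 2) - 7 ≡ 11. → (2, 11)
4P: (2, 11) + (9, 12). λ = (12 - 11)/(9 - 2) ≡ 1/7 mod 13. 7⁻¹ ≡ 2 (mod 13), so λ ≡ 2.
  x = λ² - 2 - 9 = 4 - 11 ≡ 6; y = λ·(2 - 6) - 11 ≡ 7. → (6, 7)
5P: (6, 7) + (9, 12). λ = (12 - 7)/(9 - 6) ≡ 5/3 mod 13. 3⁻¹ ≡ 9 (mod 13), so λ ≡ 6.
  x = λ² - 6 - 9 = 36 - 15 ≡ 8; y = λ·(6 - 8) - 7 ≡ 7. → (8, 7)
6P: (8, 7) + (9, 12). λ = (12 - 7)/(9 - 8) ≡ 5/1 mod 13. 1⁻¹ ≡ 1 (mod 13), so λ ≡ 5.
  x = λ² - 8 - 9 = 25 - 17 ≡ 8; y = λ·(8 - 8) - 7 ≡ 6. → (8, 6)
7P: (8, 6) + (9, 12). λ = (12 - 6)/(9 - 8) ≡ 6/1 mod 13. 1⁻¹ ≡ 1 (mod 13), so λ ≡ 6.
  x = λ² - 8 - 9 = 36 - 17 ≡ 6; y = λ·(8 - 6) - 6 ≡ 6. → (6, 6)
8P: (6, 6) + (9, 12). λ = (12 - 6)/(9 - 6) ≡ 6/3 mod 13. 3⁻¹ ≡ 9 (mod 13), so λ ≡ 2.
  x = λ² - 6 - 9 = 4 - 15 ≡ 2; y = λ·(6 - 2) - 6 ≡ 2. → (2, 2)
9P: (2, 2) + (9, 12). λ = (12 - 2)/(9 - 2) ≡ 10/7 mod 13. 7⁻¹ ≡ 2 (mod 13), so λ ≡ 7.
  x = λ² - 2 - 9 = 49 - 11 ≡ 12; y = λ·(2 - 12) - 2 ≡ 6. → (12, 6)
10P: (12, 6) + (9, 12). λ = (12 - 6)/(9 - 12) ≡ 6/10 mod 13. 10⁻¹ ≡ 4 (mod 13), so λ ≡ 11.
  x = λ² - 12 - 9 = 121 - 21 ≡ 9; y = λ·(12 - 9) - 6 ≡ 1. → (9, 1)
11P: (9, 1) + (9, 12): same x and y₁ ≡ -y₂, so the sum is the point at infinity.
11P = the point at infinity, so the order is 11.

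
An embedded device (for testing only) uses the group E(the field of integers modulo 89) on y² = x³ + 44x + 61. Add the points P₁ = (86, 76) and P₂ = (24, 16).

(86, 76) + (24, 16). λ = (16 - 76)/(24 - 86) ≡ 29/27 mod 89. 27⁻¹ ≡ 33 (mod 89), so λ ≡ 67.
  x = λ² - 86 - 24 = 4489 - 110 ≡ 18; y = λ·(86 - 18) - 76 ≡ 30. → (18, 30)

(18, 30)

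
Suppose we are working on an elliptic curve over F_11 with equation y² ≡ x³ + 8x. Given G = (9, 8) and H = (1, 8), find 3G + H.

First 3G:
Repeated addition: build up to 3G.
2G: tangent at (9, 8): λ = (3·9² + 8)/(2·8) ≡ 9/5. 5⁻¹ ≡ 9 (mod 11), so λ ≡ 9·9 ≡ 4.
  x = λ² - 9 - 9 = 16 - 18 ≡ 9; y = λ·(9 - 9) - 8 ≡ 3. → (9, 3)
3G: (9, 3) + (9, 8): same x and y₁ ≡ -y₂, so the sum is 𝒪.
3G = 𝒪.
Finally 3G + H:
𝒪 + (1, 8) = (1, 8) (identity).

(1, 8)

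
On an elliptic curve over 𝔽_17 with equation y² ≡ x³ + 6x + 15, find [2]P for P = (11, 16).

(14, 2)

tangent at (11, 16): λ = (3·11² + 6)/(2·16) ≡ 12/15. 15⁻¹ ≡ 8 (mod 17), so λ ≡ 12·8 ≡ 11.
  x = λ² - 11 - 11 = 121 - 22 ≡ 14; y = λ·(11 - 14) - 16 ≡ 2. → (14, 2)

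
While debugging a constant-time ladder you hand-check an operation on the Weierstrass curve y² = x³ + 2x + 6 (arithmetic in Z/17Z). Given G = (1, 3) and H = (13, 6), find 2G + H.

(1, 14)

First 2G:
Repeated addition: build up to 2G.
2G: tangent at (1, 3): λ = (3·1² + 2)/(2·3) ≡ 5/6. 6⁻¹ ≡ 3 (mod 17), so λ ≡ 5·3 ≡ 15.
  x = λ² - 1 - 1 = 225 - 2 ≡ 2; y = λ·(1 - 2) - 3 ≡ 16. → (2, 16)
2G = (2, 16).
Finally 2G + H:
(2, 16) + (13, 6). λ = (6 - 16)/(13 - 2) ≡ 7/11 mod 17. 11⁻¹ ≡ 14 (mod 17) since 11·14 = 154 ≡ 1, so λ ≡ 13.
  x = λ² - 2 - 13 = 169 - 15 ≡ 1; y = λ·(2 - 1) - 16 ≡ 14. → (1, 14)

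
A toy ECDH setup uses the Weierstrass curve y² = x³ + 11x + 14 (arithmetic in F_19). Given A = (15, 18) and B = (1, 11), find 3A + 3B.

(13, 6)

First 3A:
Repeated addition: build up to 3A.
2A: tangent at (15, 18): λ = (3·15² + 11)/(2·18) ≡ 2/17. 17⁻¹ ≡ 9 (mod 19), so λ ≡ 2·9 ≡ 18.
  x = λ² - 15 - 15 = 324 - 30 ≡ 9; y = λ·(15 - 9) - 18 ≡ 14. → (9, 14)
3A: (9, 14) + (15, 18). λ = (18 - 14)/(15 - 9) ≡ 4/6 mod 19. 6⁻¹ ≡ 16 (mod 19), so λ ≡ 7.
  x = λ² - 9 - 15 = 49 - 24 ≡ 6; y = λ·(9 - 6) - 14 ≡ 7. → (6, 7)
3A = (6, 7).
Next 3B:
Repeated addition: build up to 3B.
2B: tangent at (1, 11): λ = (3·1² + 11)/(2·11) ≡ 14/3. 3⁻¹ ≡ 13 (mod 19) since 3·13 = 39 ≡ 1, so λ ≡ 14·13 ≡ 11.
  x = λ² - 1 - 1 = 121 - 2 ≡ 5; y = λ·(1 - 5) - 11 ≡ 2. → (5, 2)
3B: (5, 2) + (1, 11). λ = (11 - 2)/(1 - 5) ≡ 9/15 mod 19. 15⁻¹ ≡ 14 (mod 19), so λ ≡ 12.
  x = λ² - 5 - 1 = 144 - 6 ≡ 5; y = λ·(5 - 5) - 2 ≡ 17. → (5, 17)
3B = (5, 17).
Finally 3A + 3B:
(6, 7) + (5, 17). λ = (17 - 7)/(5 - 6) ≡ 10/18 mod 19. 18⁻¹ ≡ 18 (mod 19), so λ ≡ 9.
  x = λ² - 6 - 5 = 81 - 11 ≡ 13; y = λ·(6 - 13) - 7 ≡ 6. → (13, 6)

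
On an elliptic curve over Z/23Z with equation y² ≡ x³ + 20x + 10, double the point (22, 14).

(2, 9)

tangent at (22, 14): λ = (3·22² + 20)/(2·14) ≡ 0/5. 5⁻¹ ≡ 14 (mod 23) since 5·14 = 70 ≡ 1, so λ ≡ 0·14 ≡ 0.
  x = λ² - 22 - 22 = 0 - 44 ≡ 2; y = λ·(22 - 2) - 14 ≡ 9. → (2, 9)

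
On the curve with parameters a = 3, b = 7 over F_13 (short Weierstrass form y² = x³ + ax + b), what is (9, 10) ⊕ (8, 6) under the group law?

(9, 10) + (8, 6). λ = (6 - 10)/(8 - 9) ≡ 9/12 mod 13. 12⁻¹ ≡ 12 (mod 13) since 12·12 = 144 ≡ 1, so λ ≡ 4.
  x = λ² - 9 - 8 = 16 - 17 ≡ 12; y = λ·(9 - 12) - 10 ≡ 4. → (12, 4)

(12, 4)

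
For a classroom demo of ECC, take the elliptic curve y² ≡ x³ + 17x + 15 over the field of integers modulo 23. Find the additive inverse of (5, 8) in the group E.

(5, 15)

-(5, 8) = (5, -8 mod 23) = (5, 15).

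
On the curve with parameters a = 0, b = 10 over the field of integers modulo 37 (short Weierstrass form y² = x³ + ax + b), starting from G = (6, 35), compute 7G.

Double-and-add on 7 = (111)₂. Start with G = (6, 35) for the leading 1-bit.
double: tangent at (6, 35): λ = (3·6² + 0)/(2·35) ≡ 34/33. 33⁻¹ ≡ 9 (mod 37), so λ ≡ 34·9 ≡ 10.
  x = λ² - 6 - 6 = 100 - 12 ≡ 14; y = λ·(6 - 14) - 35 ≡ 33. → (14, 33)
add G: (14, 33) + (6, 35). λ = (35 - 33)/(6 - 14) ≡ 2/29 mod 37. 29⁻¹ ≡ 23 (mod 37), so λ ≡ 9.
  x = λ² - 14 - 6 = 81 - 20 ≡ 24; y = λ·(14 - 24) - 33 ≡ 25. → (24, 25)
double: tangent at (24, 25): λ = (3·24² + 0)/(2·25) ≡ 26/13. 13⁻¹ ≡ 20 (mod 37), so λ ≡ 26·20 ≡ 2.
  x = λ² - 24 - 24 = 4 - 48 ≡ 30; y = λ·(24 - 30) - 25 ≡ 0. → (30, 0)
add G: (30, 0) + (6, 35). λ = (35 - 0)/(6 - 30) ≡ 35/13 mod 37. 13⁻¹ ≡ 20 (mod 37), so λ ≡ 34.
  x = λ² - 30 - 6 = 1156 - 36 ≡ 10; y = λ·(30 - 10) - 0 ≡ 14. → (10, 14)

(10, 14)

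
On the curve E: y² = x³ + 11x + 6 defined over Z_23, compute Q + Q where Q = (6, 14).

(19, 17)

tangent at (6, 14): λ = (3·6² + 11)/(2·14) ≡ 4/5. 5⁻¹ ≡ 14 (mod 23) since 5·14 = 70 ≡ 1, so λ ≡ 4·14 ≡ 10.
  x = λ² - 6 - 6 = 100 - 12 ≡ 19; y = λ·(6 - 19) - 14 ≡ 17. → (19, 17)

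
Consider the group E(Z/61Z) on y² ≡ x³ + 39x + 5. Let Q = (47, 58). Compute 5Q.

Repeated addition: build up to 5Q.
2Q: tangent at (47, 58): λ = (3·47² + 39)/(2·58) ≡ 17/55. 55⁻¹ ≡ 10 (mod 61) since 55·10 = 550 ≡ 1, so λ ≡ 17·10 ≡ 48.
  x = λ² - 47 - 47 = 2304 - 94 ≡ 14; y = λ·(47 - 14) - 58 ≡ 1. → (14, 1)
3Q: (14, 1) + (47, 58). λ = (58 - 1)/(47 - 14) ≡ 57/33 mod 61. 33⁻¹ ≡ 37 (mod 61), so λ ≡ 35.
  x = λ² - 14 - 47 = 1225 - 61 ≡ 5; y = λ·(14 - 5) - 1 ≡ 9. → (5, 9)
4Q: (5, 9) + (47, 58). λ = (58 - 9)/(47 - 5) ≡ 49/42 mod 61. 42⁻¹ ≡ 16 (mod 61), so λ ≡ 52.
  x = λ² - 5 - 47 = 2704 - 52 ≡ 29; y = λ·(5 - 29) - 9 ≡ 24. → (29, 24)
5Q: (29, 24) + (47, 58). λ = (58 - 24)/(47 - 29) ≡ 34/18 mod 61. 18⁻¹ ≡ 17 (mod 61) since 18·17 = 306 ≡ 1, so λ ≡ 29.
  x = λ² - 29 - 47 = 841 - 76 ≡ 33; y = λ·(29 - 33) - 24 ≡ 43. → (33, 43)

(33, 43)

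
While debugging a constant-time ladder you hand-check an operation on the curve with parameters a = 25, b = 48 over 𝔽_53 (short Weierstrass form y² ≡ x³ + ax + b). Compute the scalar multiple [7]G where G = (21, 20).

Double-and-add on 7 = (111)₂. Start with G = (21, 20) for the leading 1-bit.
double: tangent at (21, 20): λ = (3·21² + 25)/(2·20) ≡ 23/40. 40⁻¹ ≡ 4 (mod 53), so λ ≡ 23·4 ≡ 39.
  x = λ² - 21 - 21 = 1521 - 42 ≡ 48; y = λ·(21 - 48) - 20 ≡ 40. → (48, 40)
add G: (48, 40) + (21, 20). λ = (20 - 40)/(21 - 48) ≡ 33/26 mod 53. 26⁻¹ ≡ 51 (mod 53), so λ ≡ 40.
  x = λ² - 48 - 21 = 1600 - 69 ≡ 47; y = λ·(48 - 47) - 40 ≡ 0. → (47, 0)
double: (47, 0) + (47, 0): same x and y₁ ≡ -y₂, so the sum is O.
add G: O + (21, 20) = (21, 20) (identity).

(21, 20)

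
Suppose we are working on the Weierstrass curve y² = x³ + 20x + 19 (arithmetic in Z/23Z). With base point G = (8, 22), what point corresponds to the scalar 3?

Repeated addition: build up to 3G.
2G: tangent at (8, 22): λ = (3·8² + 20)/(2·22) ≡ 5/21. 21⁻¹ ≡ 11 (mod 23), so λ ≡ 5·11 ≡ 9.
  x = λ² - 8 - 8 = 81 - 16 ≡ 19; y = λ·(8 - 19) - 22 ≡ 17. → (19, 17)
3G: (19, 17) + (8, 22). λ = (22 - 17)/(8 - 19) ≡ 5/12 mod 23. 12⁻¹ ≡ 2 (mod 23) since 12·2 = 24 ≡ 1, so λ ≡ 10.
  x = λ² - 19 - 8 = 100 - 27 ≡ 4; y = λ·(19 - 4) - 17 ≡ 18. → (4, 18)

(4, 18)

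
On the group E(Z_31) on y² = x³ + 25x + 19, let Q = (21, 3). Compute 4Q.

(27, 14)

Repeated addition: build up to 4Q.
2Q: tangent at (21, 3): λ = (3·21² + 25)/(2·3) ≡ 15/6. 6⁻¹ ≡ 26 (mod 31), so λ ≡ 15·26 ≡ 18.
  x = λ² - 21 - 21 = 324 - 42 ≡ 3; y = λ·(21 - 3) - 3 ≡ 11. → (3, 11)
3Q: (3, 11) + (21, 3). λ = (3 - 11)/(21 - 3) ≡ 23/18 mod 31. 18⁻¹ ≡ 19 (mod 31), so λ ≡ 3.
  x = λ² - 3 - 21 = 9 - 24 ≡ 16; y = λ·(3 - 16) - 11 ≡ 12. → (16, 12)
4Q: (16, 12) + (21, 3). λ = (3 - 12)/(21 - 16) ≡ 22/5 mod 31. 5⁻¹ ≡ 25 (mod 31) since 5·25 = 125 ≡ 1, so λ ≡ 23.
  x = λ² - 16 - 21 = 529 - 37 ≡ 27; y = λ·(16 - 27) - 12 ≡ 14. → (27, 14)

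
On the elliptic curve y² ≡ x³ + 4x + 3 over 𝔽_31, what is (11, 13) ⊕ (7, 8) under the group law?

(1, 15)

(11, 13) + (7, 8). λ = (8 - 13)/(7 - 11) ≡ 26/27 mod 31. 27⁻¹ ≡ 23 (mod 31) since 27·23 = 621 ≡ 1, so λ ≡ 9.
  x = λ² - 11 - 7 = 81 - 18 ≡ 1; y = λ·(11 - 1) - 13 ≡ 15. → (1, 15)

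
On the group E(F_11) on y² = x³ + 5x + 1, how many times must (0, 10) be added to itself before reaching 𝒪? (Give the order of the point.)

11

2P: tangent at (0, 10): λ = (3·0² + 5)/(2·10) ≡ 5/9. 9⁻¹ ≡ 5 (mod 11) since 9·5 = 45 ≡ 1, so λ ≡ 5·5 ≡ 3.
  x = λ² - 0 - 0 = 9 - 0 ≡ 9; y = λ·(0 - 9) - 10 ≡ 7. → (9, 7)
3P: (9, 7) + (0, 10). λ = (10 - 7)/(0 - 9) ≡ 3/2 mod 11. 2⁻¹ ≡ 6 (mod 11), so λ ≡ 7.
  x = λ² - 9 - 0 = 49 - 9 ≡ 7; y = λ·(9 - 7) - 7 ≡ 7. → (7, 7)
4P: (7, 7) + (0, 10). λ = (10 - 7)/(0 - 7) ≡ 3/4 mod 11. 4⁻¹ ≡ 3 (mod 11) since 4·3 = 12 ≡ 1, so λ ≡ 9.
  x = λ² - 7 - 0 = 81 - 7 ≡ 8; y = λ·(7 - 8) - 7 ≡ 6. → (8, 6)
5P: (8, 6) + (0, 10). λ = (10 - 6)/(0 - 8) ≡ 4/3 mod 11. 3⁻¹ ≡ 4 (mod 11), so λ ≡ 5.
  x = λ² - 8 - 0 = 25 - 8 ≡ 6; y = λ·(8 - 6) - 6 ≡ 4. → (6, 4)
6P: (6, 4) + (0, 10). λ = (10 - 4)/(0 - 6) ≡ 6/5 mod 11. 5⁻¹ ≡ 9 (mod 11) since 5·9 = 45 ≡ 1, so λ ≡ 10.
  x = λ² - 6 - 0 = 100 - 6 ≡ 6; y = λ·(6 - 6) - 4 ≡ 7. → (6, 7)
7P: (6, 7) + (0, 10). λ = (10 - 7)/(0 - 6) ≡ 3/5 mod 11. 5⁻¹ ≡ 9 (mod 11) since 5·9 = 45 ≡ 1, so λ ≡ 5.
  x = λ² - 6 - 0 = 25 - 6 ≡ 8; y = λ·(6 - 8) - 7 ≡ 5. → (8, 5)
8P: (8, 5) + (0, 10). λ = (10 - 5)/(0 - 8) ≡ 5/3 mod 11. 3⁻¹ ≡ 4 (mod 11), so λ ≡ 9.
  x = λ² - 8 - 0 = 81 - 8 ≡ 7; y = λ·(8 - 7) - 5 ≡ 4. → (7, 4)
9P: (7, 4) + (0, 10). λ = (10 - 4)/(0 - 7) ≡ 6/4 mod 11. 4⁻¹ ≡ 3 (mod 11) since 4·3 = 12 ≡ 1, so λ ≡ 7.
  x = λ² - 7 - 0 = 49 - 7 ≡ 9; y = λ·(7 - 9) - 4 ≡ 4. → (9, 4)
10P: (9, 4) + (0, 10). λ = (10 - 4)/(0 - 9) ≡ 6/2 mod 11. 2⁻¹ ≡ 6 (mod 11) since 2·6 = 12 ≡ 1, so λ ≡ 3.
  x = λ² - 9 - 0 = 9 - 9 ≡ 0; y = λ·(9 - 0) - 4 ≡ 1. → (0, 1)
11P: (0, 1) + (0, 10): same x and y₁ ≡ -y₂, so the sum is 𝒪.
11P = 𝒪, so the order is 11.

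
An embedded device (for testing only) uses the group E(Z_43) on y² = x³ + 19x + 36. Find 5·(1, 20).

Write P = (1, 20).
Double-and-add on 5 = (101)₂. Start with P = (1, 20) for the leading 1-bit.
double: tangent at (1, 20): λ = (3·1² + 19)/(2·20) ≡ 22/40. 40⁻¹ ≡ 14 (mod 43) since 40·14 = 560 ≡ 1, so λ ≡ 22·14 ≡ 7.
  x = λ² - 1 - 1 = 49 - 2 ≡ 4; y = λ·(1 - 4) - 20 ≡ 2. → (4, 2)
double: tangent at (4, 2): λ = (3·4² + 19)/(2·2) ≡ 24/4. 4⁻¹ ≡ 11 (mod 43) since 4·11 = 44 ≡ 1, so λ ≡ 24·11 ≡ 6.
  x = λ² - 4 - 4 = 36 - 8 ≡ 28; y = λ·(4 - 28) - 2 ≡ 26. → (28, 26)
add P: (28, 26) + (1, 20). λ = (20 - 26)/(1 - 28) ≡ 37/16 mod 43. 16⁻¹ ≡ 35 (mod 43), so λ ≡ 5.
  x = λ² - 28 - 1 = 25 - 29 ≡ 39; y = λ·(28 - 39) - 26 ≡ 5. → (39, 5)

(39, 5)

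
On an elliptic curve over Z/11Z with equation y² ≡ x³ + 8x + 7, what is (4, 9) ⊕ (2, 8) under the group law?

(8, 0)

(4, 9) + (2, 8). λ = (8 - 9)/(2 - 4) ≡ 10/9 mod 11. 9⁻¹ ≡ 5 (mod 11) since 9·5 = 45 ≡ 1, so λ ≡ 6.
  x = λ² - 4 - 2 = 36 - 6 ≡ 8; y = λ·(4 - 8) - 9 ≡ 0. → (8, 0)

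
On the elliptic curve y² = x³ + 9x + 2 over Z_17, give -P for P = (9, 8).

(9, 9)

-(9, 8) = (9, -8 mod 17) = (9, 9).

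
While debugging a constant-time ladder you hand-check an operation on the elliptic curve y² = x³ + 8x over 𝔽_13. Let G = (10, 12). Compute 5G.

Repeated addition: build up to 5G.
2G: tangent at (10, 12): λ = (3·10² + 8)/(2·12) ≡ 9/11. 11⁻¹ ≡ 6 (mod 13), so λ ≡ 9·6 ≡ 2.
  x = λ² - 10 - 10 = 4 - 20 ≡ 10; y = λ·(10 - 10) - 12 ≡ 1. → (10, 1)
3G: (10, 1) + (10, 12): same x and y₁ ≡ -y₂, so the sum is the point at infinity.
4G: the point at infinity + (10, 12) = (10, 12) (identity).
5G: tangent at (10, 12): λ = (3·10² + 8)/(2·12) ≡ 9/11. 11⁻¹ ≡ 6 (mod 13), so λ ≡ 9·6 ≡ 2.
  x = λ² - 10 - 10 = 4 - 20 ≡ 10; y = λ·(10 - 10) - 12 ≡ 1. → (10, 1)

(10, 1)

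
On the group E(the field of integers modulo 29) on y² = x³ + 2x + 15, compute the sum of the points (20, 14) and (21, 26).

(20, 14) + (21, 26). λ = (26 - 14)/(21 - 20) ≡ 12/1 mod 29. 1⁻¹ ≡ 1 (mod 29) since 1·1 = 1 ≡ 1, so λ ≡ 12.
  x = λ² - 20 - 21 = 144 - 41 ≡ 16; y = λ·(20 - 16) - 14 ≡ 5. → (16, 5)

(16, 5)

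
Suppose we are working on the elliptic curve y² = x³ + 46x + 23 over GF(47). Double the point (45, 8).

tangent at (45, 8): λ = (3·45² + 46)/(2·8) ≡ 11/16. 16⁻¹ ≡ 3 (mod 47), so λ ≡ 11·3 ≡ 33.
  x = λ² - 45 - 45 = 1089 - 90 ≡ 12; y = λ·(45 - 12) - 8 ≡ 0. → (12, 0)

(12, 0)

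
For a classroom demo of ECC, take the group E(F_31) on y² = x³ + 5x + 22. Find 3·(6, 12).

(10, 7)

Write Q = (6, 12).
Repeated addition: build up to 3Q.
2Q: tangent at (6, 12): λ = (3·6² + 5)/(2·12) ≡ 20/24. 24⁻¹ ≡ 22 (mod 31), so λ ≡ 20·22 ≡ 6.
  x = λ² - 6 - 6 = 36 - 12 ≡ 24; y = λ·(6 - 24) - 12 ≡ 4. → (24, 4)
3Q: (24, 4) + (6, 12). λ = (12 - 4)/(6 - 24) ≡ 8/13 mod 31. 13⁻¹ ≡ 12 (mod 31) since 13·12 = 156 ≡ 1, so λ ≡ 3.
  x = λ² - 24 - 6 = 9 - 30 ≡ 10; y = λ·(24 - 10) - 4 ≡ 7. → (10, 7)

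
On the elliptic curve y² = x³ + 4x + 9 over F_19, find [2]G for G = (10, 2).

(18, 17)

tangent at (10, 2): λ = (3·10² + 4)/(2·2) ≡ 0/4. 4⁻¹ ≡ 5 (mod 19) since 4·5 = 20 ≡ 1, so λ ≡ 0·5 ≡ 0.
  x = λ² - 10 - 10 = 0 - 20 ≡ 18; y = λ·(10 - 18) - 2 ≡ 17. → (18, 17)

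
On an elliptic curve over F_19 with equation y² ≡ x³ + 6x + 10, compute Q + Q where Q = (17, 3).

(13, 9)

tangent at (17, 3): λ = (3·17² + 6)/(2·3) ≡ 18/6. 6⁻¹ ≡ 16 (mod 19), so λ ≡ 18·16 ≡ 3.
  x = λ² - 17 - 17 = 9 - 34 ≡ 13; y = λ·(17 - 13) - 3 ≡ 9. → (13, 9)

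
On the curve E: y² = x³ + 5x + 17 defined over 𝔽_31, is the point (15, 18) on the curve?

no

y² = 18² ≡ 14; x³ + 5x + 17 = 3467 ≡ 26 (mod 31). 14 ≠ 26.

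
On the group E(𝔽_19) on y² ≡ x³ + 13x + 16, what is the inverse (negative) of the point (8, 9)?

-(8, 9) = (8, -9 mod 19) = (8, 10).

(8, 10)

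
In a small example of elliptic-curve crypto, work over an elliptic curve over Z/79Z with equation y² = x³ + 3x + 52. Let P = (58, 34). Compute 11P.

Repeated addition: build up to 11P.
2P: tangent at (58, 34): λ = (3·58² + 3)/(2·34) ≡ 62/68. 68⁻¹ ≡ 43 (mod 79), so λ ≡ 62·43 ≡ 59.
  x = λ² - 58 - 58 = 3481 - 116 ≡ 47; y = λ·(58 - 47) - 34 ≡ 62. → (47, 62)
3P: (47, 62) + (58, 34). λ = (34 - 62)/(58 - 47) ≡ 51/11 mod 79. 11⁻¹ ≡ 36 (mod 79), so λ ≡ 19.
  x = λ² - 47 - 58 = 361 - 105 ≡ 19; y = λ·(47 - 19) - 62 ≡ 75. → (19, 75)
4P: (19, 75) + (58, 34). λ = (34 - 75)/(58 - 19) ≡ 38/39 mod 79. 39⁻¹ ≡ 77 (mod 79) since 39·77 = 3003 ≡ 1, so λ ≡ 3.
  x = λ² - 19 - 58 = 9 - 77 ≡ 11; y = λ·(19 - 11) - 75 ≡ 28. → (11, 28)
5P: (11, 28) + (58, 34). λ = (34 - 28)/(58 - 11) ≡ 6/47 mod 79. 47⁻¹ ≡ 37 (mod 79) since 47·37 = 1739 ≡ 1, so λ ≡ 64.
  x = λ² - 11 - 58 = 4096 - 69 ≡ 77; y = λ·(11 - 77) - 28 ≡ 14. → (77, 14)
6P: (77, 14) + (58, 34). λ = (34 - 14)/(58 - 77) ≡ 20/60 mod 79. 60⁻¹ ≡ 54 (mod 79) since 60·54 = 3240 ≡ 1, so λ ≡ 53.
  x = λ² - 77 - 58 = 2809 - 135 ≡ 67; y = λ·(77 - 67) - 14 ≡ 42. → (67, 42)
7P: (67, 42) + (58, 34). λ = (34 - 42)/(58 - 67) ≡ 71/70 mod 79. 70⁻¹ ≡ 35 (mod 79) since 70·35 = 2450 ≡ 1, so λ ≡ 36.
  x = λ² - 67 - 58 = 1296 - 125 ≡ 65; y = λ·(67 - 65) - 42 ≡ 30. → (65, 30)
8P: (65, 30) + (58, 34). λ = (34 - 30)/(58 - 65) ≡ 4/72 mod 79. 72⁻¹ ≡ 45 (mod 79), so λ ≡ 22.
  x = λ² - 65 - 58 = 484 - 123 ≡ 45; y = λ·(65 - 45) - 30 ≡ 15. → (45, 15)
9P: (45, 15) + (58, 34). λ = (34 - 15)/(58 - 45) ≡ 19/13 mod 79. 13⁻¹ ≡ 73 (mod 79), so λ ≡ 44.
  x = λ² - 45 - 58 = 1936 - 103 ≡ 16; y = λ·(45 - 16) - 15 ≡ 76. → (16, 76)
10P: (16, 76) + (58, 34). λ = (34 - 76)/(58 - 16) ≡ 37/42 mod 79. 42⁻¹ ≡ 32 (mod 79) since 42·32 = 1344 ≡ 1, so λ ≡ 78.
  x = λ² - 16 - 58 = 6084 - 74 ≡ 6; y = λ·(16 - 6) - 76 ≡ 72. → (6, 72)
11P: (6, 72) + (58, 34). λ = (34 - 72)/(58 - 6) ≡ 41/52 mod 79. 52⁻¹ ≡ 38 (mod 79), so λ ≡ 57.
  x = λ² - 6 - 58 = 3249 - 64 ≡ 25; y = λ·(6 - 25) - 72 ≡ 30. → (25, 30)

(25, 30)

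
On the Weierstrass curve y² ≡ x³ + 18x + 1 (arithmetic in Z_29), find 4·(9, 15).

(23, 5)

Write Q = (9, 15).
Repeated addition: build up to 4Q.
2Q: tangent at (9, 15): λ = (3·9² + 18)/(2·15) ≡ 0/1. 1⁻¹ ≡ 1 (mod 29), so λ ≡ 0·1 ≡ 0.
  x = λ² - 9 - 9 = 0 - 18 ≡ 11; y = λ·(9 - 11) - 15 ≡ 14. → (11, 14)
3Q: (11, 14) + (9, 15). λ = (15 - 14)/(9 - 11) ≡ 1/27 mod 29. 27⁻¹ ≡ 14 (mod 29), so λ ≡ 14.
  x = λ² - 11 - 9 = 196 - 20 ≡ 2; y = λ·(11 - 2) - 14 ≡ 25. → (2, 25)
4Q: (2, 25) + (9, 15). λ = (15 - 25)/(9 - 2) ≡ 19/7 mod 29. 7⁻¹ ≡ 25 (mod 29) since 7·25 = 175 ≡ 1, so λ ≡ 11.
  x = λ² - 2 - 9 = 121 - 11 ≡ 23; y = λ·(2 - 23) - 25 ≡ 5. → (23, 5)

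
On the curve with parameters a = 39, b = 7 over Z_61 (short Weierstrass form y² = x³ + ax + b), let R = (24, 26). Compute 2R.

tangent at (24, 26): λ = (3·24² + 39)/(2·26) ≡ 59/52. 52⁻¹ ≡ 27 (mod 61) since 52·27 = 1404 ≡ 1, so λ ≡ 59·27 ≡ 7.
  x = λ² - 24 - 24 = 49 - 48 ≡ 1; y = λ·(24 - 1) - 26 ≡ 13. → (1, 13)

(1, 13)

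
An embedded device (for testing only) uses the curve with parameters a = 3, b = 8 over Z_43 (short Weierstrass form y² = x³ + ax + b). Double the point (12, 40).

tangent at (12, 40): λ = (3·12² + 3)/(2·40) ≡ 5/37. 37⁻¹ ≡ 7 (mod 43), so λ ≡ 5·7 ≡ 35.
  x = λ² - 12 - 12 = 1225 - 24 ≡ 40; y = λ·(12 - 40) - 40 ≡ 12. → (40, 12)

(40, 12)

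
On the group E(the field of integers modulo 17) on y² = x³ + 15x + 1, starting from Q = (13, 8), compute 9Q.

Double-and-add on 9 = (1001)₂. Start with Q = (13, 8) for the leading 1-bit.
double: tangent at (13, 8): λ = (3·13² + 15)/(2·8) ≡ 12/16. 16⁻¹ ≡ 16 (mod 17), so λ ≡ 12·16 ≡ 5.
  x = λ² - 13 - 13 = 25 - 26 ≡ 16; y = λ·(13 - 16) - 8 ≡ 11. → (16, 11)
double: tangent at (16, 11): λ = (3·16² + 15)/(2·11) ≡ 1/5. 5⁻¹ ≡ 7 (mod 17), so λ ≡ 1·7 ≡ 7.
  x = λ² - 16 - 16 = 49 - 32 ≡ 0; y = λ·(16 - 0) - 11 ≡ 16. → (0, 16)
double: tangent at (0, 16): λ = (3·0² + 15)/(2·16) ≡ 15/15. 15⁻¹ ≡ 8 (mod 17), so λ ≡ 15·8 ≡ 1.
  x = λ² - 0 - 0 = 1 - 0 ≡ 1; y = λ·(0 - 1) - 16 ≡ 0. → (1, 0)
add Q: (1, 0) + (13, 8). λ = (8 - 0)/(13 - 1) ≡ 8/12 mod 17. 12⁻¹ ≡ 10 (mod 17) since 12·10 = 120 ≡ 1, so λ ≡ 12.
  x = λ² - 1 - 13 = 144 - 14 ≡ 11; y = λ·(1 - 11) - 0 ≡ 16. → (11, 16)

(11, 16)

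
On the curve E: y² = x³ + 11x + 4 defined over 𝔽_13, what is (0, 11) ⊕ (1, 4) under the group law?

(0, 11) + (1, 4). λ = (4 - 11)/(1 - 0) ≡ 6/1 mod 13. 1⁻¹ ≡ 1 (mod 13), so λ ≡ 6.
  x = λ² - 0 - 1 = 36 - 1 ≡ 9; y = λ·(0 - 9) - 11 ≡ 0. → (9, 0)

(9, 0)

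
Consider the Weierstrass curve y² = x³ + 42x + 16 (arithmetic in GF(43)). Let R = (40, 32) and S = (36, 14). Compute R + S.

(41, 28)

(40, 32) + (36, 14). λ = (14 - 32)/(36 - 40) ≡ 25/39 mod 43. 39⁻¹ ≡ 32 (mod 43), so λ ≡ 26.
  x = λ² - 40 - 36 = 676 - 76 ≡ 41; y = λ·(40 - 41) - 32 ≡ 28. → (41, 28)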